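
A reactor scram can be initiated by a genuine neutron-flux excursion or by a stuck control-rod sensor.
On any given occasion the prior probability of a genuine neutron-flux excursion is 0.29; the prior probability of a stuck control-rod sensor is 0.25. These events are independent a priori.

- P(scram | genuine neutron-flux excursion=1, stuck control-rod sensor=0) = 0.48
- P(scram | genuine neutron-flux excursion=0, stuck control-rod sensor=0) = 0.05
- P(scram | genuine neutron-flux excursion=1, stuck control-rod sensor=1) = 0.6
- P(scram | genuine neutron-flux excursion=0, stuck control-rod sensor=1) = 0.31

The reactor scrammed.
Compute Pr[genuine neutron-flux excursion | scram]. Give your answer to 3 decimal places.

P(scram) = 0.05*0.71*0.75 + 0.31*0.71*0.25 + 0.48*0.29*0.75 + 0.6*0.29*0.25 = 0.026625 + 0.055025 + 0.104400 + 0.043500 = 0.229550
Restricting to configurations with genuine neutron-flux excursion present: 0.104400 + 0.043500 = 0.147900.
Hence the posterior is 0.147900/0.229550 ≈ 0.644.

Pr[genuine neutron-flux excursion | scram] ≈ 0.644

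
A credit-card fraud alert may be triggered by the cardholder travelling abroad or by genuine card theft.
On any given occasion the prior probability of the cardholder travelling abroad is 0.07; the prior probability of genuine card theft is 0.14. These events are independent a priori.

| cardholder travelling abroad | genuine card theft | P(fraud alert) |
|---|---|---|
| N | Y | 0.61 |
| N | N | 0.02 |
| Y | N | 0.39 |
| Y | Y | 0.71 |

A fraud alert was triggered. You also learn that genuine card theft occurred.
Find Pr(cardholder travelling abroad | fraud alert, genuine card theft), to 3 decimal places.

By total probability over both values of cardholder travelling abroad:
  P(fraud alert | genuine card theft) = 0.61*0.93 + 0.71*0.07
        = 0.567300 + 0.049700 = 0.617000
The terms with cardholder travelling abroad present sum to 0.049700, so
  P(cardholder travelling abroad | fraud alert, genuine card theft) = 0.049700 / 0.617000 ≈ 0.081

Pr(cardholder travelling abroad | fraud alert, genuine card theft) ≈ 0.081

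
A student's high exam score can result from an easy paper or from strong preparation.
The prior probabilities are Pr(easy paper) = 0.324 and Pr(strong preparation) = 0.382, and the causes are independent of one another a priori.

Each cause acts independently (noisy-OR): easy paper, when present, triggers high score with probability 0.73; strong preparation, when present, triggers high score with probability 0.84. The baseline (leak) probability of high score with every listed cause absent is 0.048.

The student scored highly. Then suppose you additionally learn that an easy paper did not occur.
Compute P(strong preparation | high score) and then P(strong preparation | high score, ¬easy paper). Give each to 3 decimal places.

P(strong preparation | high score) ≈ 0.667; P(strong preparation | high score, ¬easy paper) ≈ 0.916

Under noisy-OR, P(high score | causes) = 1 − (1−0.048)·∏(1−qᵢ) over the active causes.
By total probability over the 4 (easy paper, strong preparation) configurations:
  P(high score) = 0.048·0.676·0.618 + 0.84768·0.676·0.382 + 0.74296·0.324·0.618 + 0.958874·0.324·0.382
        = 0.020053 + 0.218898 + 0.148764 + 0.118678 = 0.506393
The terms with strong preparation present sum to 0.337576, so
  P(strong preparation | high score) = 0.337576 / 0.506393 ≈ 0.667

Now also conditioning on easy paper≠true:
P(high score | ¬easy paper) = 0.048·0.618 + 0.84768·0.382 = 0.029664 + 0.323814 = 0.353478
Restricting to configurations with strong preparation present: 0.84768·0.382 = 0.323814.
Hence the posterior is 0.323814/0.353478 ≈ 0.916.
With easy paper excluded, strong preparation must carry more of the explanatory weight for the high score.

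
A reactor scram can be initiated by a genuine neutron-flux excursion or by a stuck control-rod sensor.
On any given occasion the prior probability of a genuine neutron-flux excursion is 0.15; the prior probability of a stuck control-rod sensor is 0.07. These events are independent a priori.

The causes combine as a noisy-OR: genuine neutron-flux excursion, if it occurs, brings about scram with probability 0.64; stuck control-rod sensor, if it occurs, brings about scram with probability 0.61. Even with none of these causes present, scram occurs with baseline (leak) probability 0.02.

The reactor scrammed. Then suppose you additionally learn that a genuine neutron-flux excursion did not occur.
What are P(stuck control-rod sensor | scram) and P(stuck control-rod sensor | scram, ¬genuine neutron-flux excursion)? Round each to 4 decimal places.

Under noisy-OR, P(scram | causes) = 1 − (1−0.02)·∏(1−qᵢ) over the active causes.
P(scram) = 0.02×0.85×0.93 + 0.6178×0.85×0.07 + 0.6472×0.15×0.93 + 0.862408×0.15×0.07 = 0.015810 + 0.036759 + 0.090284 + 0.009055 = 0.151908
Of this, 0.045814 comes from 0.036759 + 0.009055 (the stuck control-rod sensor=true cases).
P(stuck control-rod sensor | scram) = 0.045814 / 0.151908 ≈ 0.3016

With the extra evidence:
P(scram | ¬genuine neutron-flux excursion) = 0.02×0.93 + 0.6178×0.07 = 0.018600 + 0.043246 = 0.061846
Of this, 0.043246 comes from 0.6178×0.07 (the stuck control-rod sensor=true cases).
So P(stuck control-rod sensor | scram, ¬genuine neutron-flux excursion) = 0.043246/0.061846 ≈ 0.6993.
With genuine neutron-flux excursion excluded, stuck control-rod sensor must carry more of the explanatory weight for the scram.

P(stuck control-rod sensor | scram) ≈ 0.3016; P(stuck control-rod sensor | scram, ¬genuine neutron-flux excursion) ≈ 0.6993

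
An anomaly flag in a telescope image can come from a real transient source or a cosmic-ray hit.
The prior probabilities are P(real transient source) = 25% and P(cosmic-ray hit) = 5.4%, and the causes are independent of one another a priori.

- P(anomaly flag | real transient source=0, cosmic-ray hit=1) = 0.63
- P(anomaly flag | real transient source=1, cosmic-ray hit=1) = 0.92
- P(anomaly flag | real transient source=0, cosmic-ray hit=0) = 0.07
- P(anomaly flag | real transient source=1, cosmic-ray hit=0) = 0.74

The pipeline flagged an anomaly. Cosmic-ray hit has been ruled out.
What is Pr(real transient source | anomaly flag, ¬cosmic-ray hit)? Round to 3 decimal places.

Weight on real transient source=true, given the evidence: 0.74*0.25 = 0.185000
Normalizer over all consistent configurations: 0.07*0.75 + 0.74*0.25 = 0.237500
Posterior = 0.185000 / 0.237500 ≈ 0.779

Pr(real transient source | anomaly flag, ¬cosmic-ray hit) ≈ 0.779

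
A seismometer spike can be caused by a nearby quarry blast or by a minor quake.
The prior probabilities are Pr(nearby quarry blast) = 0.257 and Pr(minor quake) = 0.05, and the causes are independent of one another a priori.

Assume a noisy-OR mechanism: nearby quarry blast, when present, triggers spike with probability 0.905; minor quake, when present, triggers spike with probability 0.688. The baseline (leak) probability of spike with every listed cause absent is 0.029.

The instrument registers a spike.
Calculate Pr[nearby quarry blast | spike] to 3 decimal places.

Pr[nearby quarry blast | spike] ≈ 0.835

Under noisy-OR, P(spike | causes) = 1 − (1−0.029)·∏(1−qᵢ) over the active causes.
P(spike) = 0.029*0.743*0.95 + 0.697048*0.743*0.05 + 0.907755*0.257*0.95 + 0.97122*0.257*0.05 = 0.020470 + 0.025895 + 0.221628 + 0.012480 = 0.280473
The nearby quarry blast-present share is 0.221628 + 0.012480 = 0.234108.
P(nearby quarry blast | spike) = 0.234108 / 0.280473 ≈ 0.835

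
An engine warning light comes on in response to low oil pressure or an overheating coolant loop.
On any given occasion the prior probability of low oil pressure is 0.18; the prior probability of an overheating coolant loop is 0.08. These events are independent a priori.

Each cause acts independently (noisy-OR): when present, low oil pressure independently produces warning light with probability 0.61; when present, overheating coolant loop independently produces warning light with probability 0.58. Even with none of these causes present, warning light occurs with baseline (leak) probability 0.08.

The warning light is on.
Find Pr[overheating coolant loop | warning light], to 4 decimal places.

Under noisy-OR, P(warning light | causes) = 1 − (1−0.08)·∏(1−qᵢ) over the active causes.
P(warning light) = 0.08×0.82×0.92 + 0.6136×0.82×0.08 + 0.6412×0.18×0.92 + 0.849304×0.18×0.08 = 0.060352 + 0.040252 + 0.106183 + 0.012230 = 0.219017
Of this, 0.052482 comes from 0.040252 + 0.012230 (the overheating coolant loop=true cases).
Hence the posterior is 0.052482/0.219017 ≈ 0.2396.

Pr[overheating coolant loop | warning light] ≈ 0.2396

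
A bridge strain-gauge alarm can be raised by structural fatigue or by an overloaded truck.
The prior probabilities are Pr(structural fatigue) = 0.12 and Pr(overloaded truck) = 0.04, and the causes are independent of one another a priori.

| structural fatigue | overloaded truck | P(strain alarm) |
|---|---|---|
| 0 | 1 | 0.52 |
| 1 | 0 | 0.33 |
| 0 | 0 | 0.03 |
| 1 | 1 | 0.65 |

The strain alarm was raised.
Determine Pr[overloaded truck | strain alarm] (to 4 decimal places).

P(strain alarm) = 0.03·0.88·0.96 + 0.52·0.88·0.04 + 0.33·0.12·0.96 + 0.65·0.12·0.04 = 0.025344 + 0.018304 + 0.038016 + 0.003120 = 0.084784
Restricting to configurations with overloaded truck present: 0.018304 + 0.003120 = 0.021424.
Hence the posterior is 0.021424/0.084784 ≈ 0.2527.

Pr[overloaded truck | strain alarm] ≈ 0.2527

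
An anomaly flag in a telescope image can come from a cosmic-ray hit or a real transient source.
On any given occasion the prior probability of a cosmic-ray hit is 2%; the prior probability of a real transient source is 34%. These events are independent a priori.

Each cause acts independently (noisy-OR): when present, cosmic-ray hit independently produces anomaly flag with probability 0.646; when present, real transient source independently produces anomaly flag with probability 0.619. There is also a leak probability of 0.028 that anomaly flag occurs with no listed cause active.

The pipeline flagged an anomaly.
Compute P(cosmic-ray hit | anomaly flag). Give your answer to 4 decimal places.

P(cosmic-ray hit | anomaly flag) ≈ 0.0601

Under noisy-OR, P(anomaly flag | causes) = 1 − (1−0.028)·∏(1−qᵢ) over the active causes.
For the numerator, keep only cosmic-ray hit=true terms: 0.008658 + 0.005909 = 0.014567
The normalizing constant is 0.028*0.98*0.66 + 0.629668*0.98*0.34 + 0.655912*0.02*0.66 + 0.868902*0.02*0.34 = 0.242482
Posterior = 0.014567 / 0.242482 ≈ 0.0601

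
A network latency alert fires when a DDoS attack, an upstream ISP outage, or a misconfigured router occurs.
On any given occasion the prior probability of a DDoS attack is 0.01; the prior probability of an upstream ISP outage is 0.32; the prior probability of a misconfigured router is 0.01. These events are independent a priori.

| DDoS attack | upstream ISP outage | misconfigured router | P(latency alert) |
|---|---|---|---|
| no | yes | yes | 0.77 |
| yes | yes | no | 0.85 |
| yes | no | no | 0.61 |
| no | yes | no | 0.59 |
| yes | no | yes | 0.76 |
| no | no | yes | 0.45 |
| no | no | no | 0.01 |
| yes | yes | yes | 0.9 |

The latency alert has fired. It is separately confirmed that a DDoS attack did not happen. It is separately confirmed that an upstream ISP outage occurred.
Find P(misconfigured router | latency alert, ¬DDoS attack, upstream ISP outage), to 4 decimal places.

By total probability over both values of misconfigured router:
  P(latency alert | ¬DDoS attack, upstream ISP outage) = 0.59×0.99 + 0.77×0.01
        = 0.584100 + 0.007700 = 0.591800
The terms with misconfigured router present sum to 0.007700, so
  P(misconfigured router | latency alert, ¬DDoS attack, upstream ISP outage) = 0.007700 / 0.591800 ≈ 0.0130

P(misconfigured router | latency alert, ¬DDoS attack, upstream ISP outage) ≈ 0.0130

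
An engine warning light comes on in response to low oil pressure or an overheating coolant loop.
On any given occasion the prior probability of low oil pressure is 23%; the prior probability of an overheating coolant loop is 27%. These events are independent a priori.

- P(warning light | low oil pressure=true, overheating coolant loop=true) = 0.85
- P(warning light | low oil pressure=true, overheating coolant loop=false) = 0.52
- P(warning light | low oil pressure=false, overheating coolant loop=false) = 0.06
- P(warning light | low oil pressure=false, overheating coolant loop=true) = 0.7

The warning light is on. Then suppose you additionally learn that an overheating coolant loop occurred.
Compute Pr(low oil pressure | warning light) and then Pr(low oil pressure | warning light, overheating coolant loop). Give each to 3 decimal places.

P(warning light) = 0.06×0.77×0.73 + 0.7×0.77×0.27 + 0.52×0.23×0.73 + 0.85×0.23×0.27 = 0.033726 + 0.145530 + 0.087308 + 0.052785 = 0.319349
The low oil pressure-present share is 0.087308 + 0.052785 = 0.140093.
Hence the posterior is 0.140093/0.319349 ≈ 0.439.

Now condition on the additional information:
Weight on low oil pressure=true, given the evidence: 0.85·0.23 = 0.195500
Normalizer over all consistent configurations: 0.7·0.77 + 0.85·0.23 = 0.734500
Posterior = 0.195500 / 0.734500 ≈ 0.266
— overheating coolant loop explains away the evidence for low oil pressure.

Pr(low oil pressure | warning light) ≈ 0.439; Pr(low oil pressure | warning light, overheating coolant loop) ≈ 0.266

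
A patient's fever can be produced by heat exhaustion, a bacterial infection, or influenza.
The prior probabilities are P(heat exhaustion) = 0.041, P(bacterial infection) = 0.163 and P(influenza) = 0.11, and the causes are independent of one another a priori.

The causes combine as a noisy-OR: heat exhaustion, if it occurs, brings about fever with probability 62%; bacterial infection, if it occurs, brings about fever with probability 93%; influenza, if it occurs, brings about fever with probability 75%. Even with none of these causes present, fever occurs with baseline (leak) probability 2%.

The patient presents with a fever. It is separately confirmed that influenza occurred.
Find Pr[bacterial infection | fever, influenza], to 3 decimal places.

Under noisy-OR, P(fever | causes) = 1 − (1−0.02)·∏(1−qᵢ) over the active causes.
Numerator (weight on configurations with bacterial infection): 0.153636 + 0.006639 = 0.160275
The normalizing constant is 0.755*0.959*0.837 + 0.98285*0.959*0.163 + 0.9069*0.041*0.837 + 0.993483*0.041*0.163 = 0.797423
P(bacterial infection | fever, influenza) = 0.160275/0.797423 ≈ 0.201

Pr[bacterial infection | fever, influenza] ≈ 0.201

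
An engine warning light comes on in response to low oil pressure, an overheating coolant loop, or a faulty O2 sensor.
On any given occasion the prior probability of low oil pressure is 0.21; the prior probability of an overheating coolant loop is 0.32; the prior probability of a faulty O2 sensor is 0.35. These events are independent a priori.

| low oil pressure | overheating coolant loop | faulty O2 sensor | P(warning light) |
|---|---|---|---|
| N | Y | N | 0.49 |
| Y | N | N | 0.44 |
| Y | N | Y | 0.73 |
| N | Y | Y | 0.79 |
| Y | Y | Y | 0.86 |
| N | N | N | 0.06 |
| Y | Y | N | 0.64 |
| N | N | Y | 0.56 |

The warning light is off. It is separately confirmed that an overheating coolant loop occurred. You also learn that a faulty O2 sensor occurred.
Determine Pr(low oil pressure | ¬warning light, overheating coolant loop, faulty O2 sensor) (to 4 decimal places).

Pr(low oil pressure | ¬warning light, overheating coolant loop, faulty O2 sensor) ≈ 0.1505

By total probability over both values of low oil pressure:
  P(¬warning light | overheating coolant loop, faulty O2 sensor) = 0.21*0.79 + 0.14*0.21
        = 0.165900 + 0.029400 = 0.195300
The terms with low oil pressure present sum to 0.029400, so
  P(low oil pressure | ¬warning light, overheating coolant loop, faulty O2 sensor) = 0.029400 / 0.195300 ≈ 0.1505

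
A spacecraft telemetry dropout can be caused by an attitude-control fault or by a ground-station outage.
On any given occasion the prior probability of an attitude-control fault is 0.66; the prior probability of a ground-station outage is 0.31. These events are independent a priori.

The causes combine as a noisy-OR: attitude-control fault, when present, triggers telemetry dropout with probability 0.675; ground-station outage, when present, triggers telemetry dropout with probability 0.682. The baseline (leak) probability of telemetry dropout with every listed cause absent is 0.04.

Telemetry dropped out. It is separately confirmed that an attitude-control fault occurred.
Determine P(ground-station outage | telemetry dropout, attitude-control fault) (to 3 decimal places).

Under noisy-OR, P(telemetry dropout | causes) = 1 − (1−0.04)·∏(1−qᵢ) over the active causes.
P(telemetry dropout | attitude-control fault) = 0.688·0.69 + 0.900784·0.31 = 0.474720 + 0.279243 = 0.753963
Of this, 0.279243 comes from 0.900784·0.31 (the ground-station outage=true cases).
So P(ground-station outage | telemetry dropout, attitude-control fault) = 0.279243/0.753963 ≈ 0.370.

P(ground-station outage | telemetry dropout, attitude-control fault) ≈ 0.370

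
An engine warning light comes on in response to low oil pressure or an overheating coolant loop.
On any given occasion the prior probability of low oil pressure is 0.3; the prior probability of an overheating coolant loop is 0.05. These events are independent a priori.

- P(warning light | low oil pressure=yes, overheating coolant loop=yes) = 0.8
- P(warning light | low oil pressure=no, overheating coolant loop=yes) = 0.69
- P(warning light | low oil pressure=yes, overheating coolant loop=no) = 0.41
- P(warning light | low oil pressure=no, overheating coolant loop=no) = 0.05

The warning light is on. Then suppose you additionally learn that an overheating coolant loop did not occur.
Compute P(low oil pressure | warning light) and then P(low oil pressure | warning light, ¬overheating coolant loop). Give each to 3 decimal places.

Enumerate the 4 (low oil pressure, overheating coolant loop) configurations and weight by the priors:
  P(warning light) = 0.05×0.7×0.95 + 0.69×0.7×0.05 + 0.41×0.3×0.95 + 0.8×0.3×0.05
        = 0.033250 + 0.024150 + 0.116850 + 0.012000 = 0.186250
Configurations with low oil pressure contribute 0.128850, so
  P(low oil pressure | warning light) = 0.128850 / 0.186250 ≈ 0.692

With the extra evidence:
Numerator (weight on configurations with low oil pressure): 0.41×0.3 = 0.123000
Denominator P(warning light | ¬overheating coolant loop): 0.05×0.7 + 0.41×0.3 = 0.158000
Posterior = 0.123000 / 0.158000 ≈ 0.778

P(low oil pressure | warning light) ≈ 0.692; P(low oil pressure | warning light, ¬overheating coolant loop) ≈ 0.778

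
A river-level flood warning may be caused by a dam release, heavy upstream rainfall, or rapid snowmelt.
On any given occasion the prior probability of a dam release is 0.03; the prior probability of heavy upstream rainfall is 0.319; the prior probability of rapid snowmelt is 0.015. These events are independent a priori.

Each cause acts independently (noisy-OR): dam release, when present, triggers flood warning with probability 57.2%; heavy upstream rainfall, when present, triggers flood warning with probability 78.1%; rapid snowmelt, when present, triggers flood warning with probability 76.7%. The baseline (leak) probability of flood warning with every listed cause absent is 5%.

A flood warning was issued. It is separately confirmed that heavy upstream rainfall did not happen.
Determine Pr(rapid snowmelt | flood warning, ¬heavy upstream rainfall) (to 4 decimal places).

Pr(rapid snowmelt | flood warning, ¬heavy upstream rainfall) ≈ 0.1523

Under noisy-OR, P(flood warning | causes) = 1 − (1−0.05)·∏(1−qᵢ) over the active causes.
P(flood warning | ¬heavy upstream rainfall) = 0.05·0.97·0.985 + 0.77865·0.97·0.015 + 0.5934·0.03·0.985 + 0.905262·0.03·0.015 = 0.047773 + 0.011329 + 0.017535 + 0.000407 = 0.077044
The rapid snowmelt-present share is 0.011329 + 0.000407 = 0.011736.
Hence the posterior is 0.011736/0.077044 ≈ 0.1523.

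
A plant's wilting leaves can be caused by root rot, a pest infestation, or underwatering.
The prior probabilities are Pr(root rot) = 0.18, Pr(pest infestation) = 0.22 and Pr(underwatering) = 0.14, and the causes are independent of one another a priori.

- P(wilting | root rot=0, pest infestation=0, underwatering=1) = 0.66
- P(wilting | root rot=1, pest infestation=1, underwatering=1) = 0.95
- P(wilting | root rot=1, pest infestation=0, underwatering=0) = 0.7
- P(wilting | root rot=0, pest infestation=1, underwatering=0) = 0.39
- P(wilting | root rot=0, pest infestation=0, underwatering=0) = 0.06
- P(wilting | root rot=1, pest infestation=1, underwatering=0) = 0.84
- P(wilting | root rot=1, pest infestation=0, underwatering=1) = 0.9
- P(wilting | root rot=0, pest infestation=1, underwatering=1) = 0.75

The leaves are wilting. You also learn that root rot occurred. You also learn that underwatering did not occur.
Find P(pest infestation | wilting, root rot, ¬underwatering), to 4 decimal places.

P(pest infestation | wilting, root rot, ¬underwatering) ≈ 0.2529

P(wilting | root rot, ¬underwatering) = 0.7*0.78 + 0.84*0.22 = 0.546000 + 0.184800 = 0.730800
Restricting to configurations with pest infestation present: 0.84*0.22 = 0.184800.
Hence the posterior is 0.184800/0.730800 ≈ 0.2529.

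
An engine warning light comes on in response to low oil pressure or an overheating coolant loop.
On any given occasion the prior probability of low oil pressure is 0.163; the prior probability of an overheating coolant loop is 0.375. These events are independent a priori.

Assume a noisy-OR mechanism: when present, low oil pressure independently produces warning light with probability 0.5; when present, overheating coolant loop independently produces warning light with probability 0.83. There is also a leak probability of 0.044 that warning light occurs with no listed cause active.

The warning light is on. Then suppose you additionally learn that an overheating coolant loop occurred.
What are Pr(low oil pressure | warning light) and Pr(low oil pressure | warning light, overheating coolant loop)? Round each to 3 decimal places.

Pr(low oil pressure | warning light) ≈ 0.277; Pr(low oil pressure | warning light, overheating coolant loop) ≈ 0.176

Under noisy-OR, P(warning light | causes) = 1 − (1−0.044)·∏(1−qᵢ) over the active causes.
For the numerator, keep only low oil pressure=true terms: 0.053179 + 0.056158 = 0.109337
Normalizer over all consistent configurations: 0.044*0.837*0.625 + 0.83748*0.837*0.375 + 0.522*0.163*0.625 + 0.91874*0.163*0.375 = 0.395218
P(low oil pressure | warning light) = 0.109337/0.395218 ≈ 0.277

Now also conditioning on overheating coolant loop=true:
P(warning light | overheating coolant loop) = 0.83748·0.837 + 0.91874·0.163 = 0.700971 + 0.149755 = 0.850726
Of this, 0.149755 comes from 0.91874·0.163 (the low oil pressure=true cases).
Hence the posterior is 0.149755/0.850726 ≈ 0.176.
Conditioning on overheating coolant loop lowers the posterior on low oil pressure: the classic explaining-away effect in a common-effect structure.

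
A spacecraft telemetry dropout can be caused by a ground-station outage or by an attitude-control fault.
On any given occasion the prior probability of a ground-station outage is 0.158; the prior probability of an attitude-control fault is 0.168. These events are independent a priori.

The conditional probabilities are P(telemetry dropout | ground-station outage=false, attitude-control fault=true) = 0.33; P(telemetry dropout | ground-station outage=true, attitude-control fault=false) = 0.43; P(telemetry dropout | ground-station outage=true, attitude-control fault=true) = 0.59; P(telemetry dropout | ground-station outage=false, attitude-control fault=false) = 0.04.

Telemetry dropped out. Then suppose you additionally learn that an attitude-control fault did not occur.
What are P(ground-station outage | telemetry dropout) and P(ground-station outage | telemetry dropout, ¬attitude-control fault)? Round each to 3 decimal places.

P(ground-station outage | telemetry dropout) ≈ 0.491; P(ground-station outage | telemetry dropout, ¬attitude-control fault) ≈ 0.669

P(telemetry dropout) = 0.04·0.842·0.832 + 0.33·0.842·0.168 + 0.43·0.158·0.832 + 0.59·0.158·0.168 = 0.028022 + 0.046680 + 0.056526 + 0.015661 = 0.146889
Restricting to configurations with ground-station outage present: 0.056526 + 0.015661 = 0.072187.
So P(ground-station outage | telemetry dropout) = 0.072187/0.146889 ≈ 0.491.

Now also conditioning on attitude-control fault≠true:
Numerator (weight on configurations with ground-station outage): 0.43*0.158 = 0.067940
Normalizer over all consistent configurations: 0.04*0.842 + 0.43*0.158 = 0.101620
P(ground-station outage | telemetry dropout, ¬attitude-control fault) = 0.067940/0.101620 ≈ 0.669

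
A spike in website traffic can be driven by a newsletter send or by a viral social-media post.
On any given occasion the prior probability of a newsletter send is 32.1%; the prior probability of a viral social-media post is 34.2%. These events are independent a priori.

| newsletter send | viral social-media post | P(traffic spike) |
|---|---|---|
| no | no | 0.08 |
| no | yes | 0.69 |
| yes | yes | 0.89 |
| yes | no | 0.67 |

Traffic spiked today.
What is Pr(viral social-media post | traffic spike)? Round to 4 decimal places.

Pr(viral social-media post | traffic spike) ≈ 0.5927

Sum P(traffic spike|·) weighted by the priors over the 4 (newsletter send, viral social-media post) configurations:
  P(traffic spike) = 0.08·0.679·0.658 + 0.69·0.679·0.342 + 0.67·0.321·0.658 + 0.89·0.321·0.342
        = 0.035743 + 0.160230 + 0.141516 + 0.097706 = 0.435195
The terms with viral social-media post present sum to 0.257936, so
  P(viral social-media post | traffic spike) = 0.257936 / 0.435195 ≈ 0.5927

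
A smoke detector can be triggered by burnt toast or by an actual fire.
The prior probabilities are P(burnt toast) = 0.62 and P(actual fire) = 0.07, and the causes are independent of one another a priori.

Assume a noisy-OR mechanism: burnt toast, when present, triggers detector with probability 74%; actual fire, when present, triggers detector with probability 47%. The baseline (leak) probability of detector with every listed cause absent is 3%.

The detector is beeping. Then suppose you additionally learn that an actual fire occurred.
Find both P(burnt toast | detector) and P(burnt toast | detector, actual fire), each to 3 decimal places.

P(burnt toast | detector) ≈ 0.952; P(burnt toast | detector, actual fire) ≈ 0.744

Under noisy-OR, P(detector | causes) = 1 − (1−0.03)·∏(1−qᵢ) over the active causes.
Weight on burnt toast=true, given the evidence: 0.431181 + 0.037599 = 0.468780
Normalizer over all consistent configurations: 0.03·0.38·0.93 + 0.4859·0.38·0.07 + 0.7478·0.62·0.93 + 0.866334·0.62·0.07 = 0.492307
Posterior = 0.468780 / 0.492307 ≈ 0.952

With the extra evidence:
Numerator (weight on configurations with burnt toast): 0.866334*0.62 = 0.537127
Denominator P(detector | actual fire): 0.4859*0.38 + 0.866334*0.62 = 0.721769
Posterior = 0.537127 / 0.721769 ≈ 0.744
— actual fire explains away the evidence for burnt toast.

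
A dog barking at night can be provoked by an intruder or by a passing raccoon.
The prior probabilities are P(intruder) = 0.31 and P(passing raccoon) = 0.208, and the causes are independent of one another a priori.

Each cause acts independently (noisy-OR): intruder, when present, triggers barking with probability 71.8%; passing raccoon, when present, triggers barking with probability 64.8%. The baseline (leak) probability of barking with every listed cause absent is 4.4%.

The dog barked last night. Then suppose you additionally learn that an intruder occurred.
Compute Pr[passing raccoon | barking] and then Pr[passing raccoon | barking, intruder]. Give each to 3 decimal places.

Pr[passing raccoon | barking] ≈ 0.430; Pr[passing raccoon | barking, intruder] ≈ 0.246

Under noisy-OR, P(barking | causes) = 1 − (1−0.044)·∏(1−qᵢ) over the active causes.
By total probability over the 4 (intruder, passing raccoon) configurations:
  P(barking) = 0.044*0.69*0.792 + 0.663488*0.69*0.208 + 0.730408*0.31*0.792 + 0.905104*0.31*0.208
        = 0.024045 + 0.095224 + 0.179330 + 0.058361 = 0.356960
Keeping only the passing raccoon-present terms gives 0.153585, so
  P(passing raccoon | barking) = 0.153585 / 0.356960 ≈ 0.430

Now condition on the additional information:
P(barking | intruder) = 0.730408*0.792 + 0.905104*0.208 = 0.578483 + 0.188262 = 0.766745
Restricting to configurations with passing raccoon present: 0.905104*0.208 = 0.188262.
P(passing raccoon | barking, intruder) = 0.188262 / 0.766745 ≈ 0.246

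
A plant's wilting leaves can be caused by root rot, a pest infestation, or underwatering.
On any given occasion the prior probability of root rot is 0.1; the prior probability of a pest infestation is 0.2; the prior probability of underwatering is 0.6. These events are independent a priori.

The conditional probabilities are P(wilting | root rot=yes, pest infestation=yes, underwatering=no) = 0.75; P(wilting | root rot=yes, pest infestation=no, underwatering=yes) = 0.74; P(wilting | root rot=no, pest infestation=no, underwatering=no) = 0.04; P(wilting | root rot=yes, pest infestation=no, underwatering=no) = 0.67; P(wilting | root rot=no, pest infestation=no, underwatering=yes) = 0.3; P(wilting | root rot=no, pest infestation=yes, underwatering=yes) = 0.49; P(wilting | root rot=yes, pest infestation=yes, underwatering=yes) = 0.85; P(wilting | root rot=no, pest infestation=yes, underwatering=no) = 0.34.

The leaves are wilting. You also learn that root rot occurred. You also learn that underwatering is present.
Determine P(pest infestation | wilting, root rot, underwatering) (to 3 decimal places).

P(wilting | root rot, underwatering) = 0.74×0.8 + 0.85×0.2 = 0.592000 + 0.170000 = 0.762000
Of this, 0.170000 comes from 0.85×0.2 (the pest infestation=true cases).
Hence the posterior is 0.170000/0.762000 ≈ 0.223.

P(pest infestation | wilting, root rot, underwatering) ≈ 0.223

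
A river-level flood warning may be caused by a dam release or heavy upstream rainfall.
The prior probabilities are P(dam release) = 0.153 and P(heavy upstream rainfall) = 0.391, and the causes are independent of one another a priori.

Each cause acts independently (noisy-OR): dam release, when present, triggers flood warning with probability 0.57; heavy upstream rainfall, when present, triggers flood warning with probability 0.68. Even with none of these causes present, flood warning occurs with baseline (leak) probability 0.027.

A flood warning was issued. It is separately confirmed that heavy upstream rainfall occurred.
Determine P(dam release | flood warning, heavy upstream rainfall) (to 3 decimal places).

P(dam release | flood warning, heavy upstream rainfall) ≈ 0.185

Under noisy-OR, P(flood warning | causes) = 1 − (1−0.027)·∏(1−qᵢ) over the active causes.
Weight on dam release=true, given the evidence: 0.866115*0.153 = 0.132516
Normalizer over all consistent configurations: 0.68864*0.847 + 0.866115*0.153 = 0.715794
P(dam release | flood warning, heavy upstream rainfall) = 0.132516/0.715794 ≈ 0.185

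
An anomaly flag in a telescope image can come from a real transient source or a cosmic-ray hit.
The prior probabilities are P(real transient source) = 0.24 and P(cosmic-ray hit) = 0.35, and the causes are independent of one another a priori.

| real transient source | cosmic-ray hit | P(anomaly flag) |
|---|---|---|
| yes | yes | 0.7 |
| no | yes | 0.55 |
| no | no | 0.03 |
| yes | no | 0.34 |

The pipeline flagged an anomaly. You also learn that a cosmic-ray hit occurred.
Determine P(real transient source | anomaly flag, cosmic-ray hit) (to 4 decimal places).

For the numerator, keep only real transient source=true terms: 0.7·0.24 = 0.168000
The normalizing constant is 0.55·0.76 + 0.7·0.24 = 0.586000
P(real transient source | anomaly flag, cosmic-ray hit) = 0.168000/0.586000 ≈ 0.2867

P(real transient source | anomaly flag, cosmic-ray hit) ≈ 0.2867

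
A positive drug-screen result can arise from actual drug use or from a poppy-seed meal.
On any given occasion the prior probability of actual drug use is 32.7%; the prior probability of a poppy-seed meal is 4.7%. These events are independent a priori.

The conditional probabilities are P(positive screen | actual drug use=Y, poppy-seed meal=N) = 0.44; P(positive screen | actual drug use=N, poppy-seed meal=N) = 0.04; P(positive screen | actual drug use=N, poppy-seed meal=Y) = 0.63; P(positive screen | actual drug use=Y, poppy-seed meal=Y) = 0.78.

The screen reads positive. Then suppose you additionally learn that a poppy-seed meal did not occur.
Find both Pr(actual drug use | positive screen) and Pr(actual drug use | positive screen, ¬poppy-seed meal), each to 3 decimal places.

Pr(actual drug use | positive screen) ≈ 0.766; Pr(actual drug use | positive screen, ¬poppy-seed meal) ≈ 0.842

Numerator (weight on configurations with actual drug use): 0.137118 + 0.011988 = 0.149106
The normalizing constant is 0.04*0.673*0.953 + 0.63*0.673*0.047 + 0.44*0.327*0.953 + 0.78*0.327*0.047 = 0.194689
P(actual drug use | positive screen) = 0.149106/0.194689 ≈ 0.766

Now also conditioning on poppy-seed meal≠true:
Weight on actual drug use=true, given the evidence: 0.44·0.327 = 0.143880
Normalizer over all consistent configurations: 0.04·0.673 + 0.44·0.327 = 0.170800
P(actual drug use | positive screen, ¬poppy-seed meal) = 0.143880/0.170800 ≈ 0.842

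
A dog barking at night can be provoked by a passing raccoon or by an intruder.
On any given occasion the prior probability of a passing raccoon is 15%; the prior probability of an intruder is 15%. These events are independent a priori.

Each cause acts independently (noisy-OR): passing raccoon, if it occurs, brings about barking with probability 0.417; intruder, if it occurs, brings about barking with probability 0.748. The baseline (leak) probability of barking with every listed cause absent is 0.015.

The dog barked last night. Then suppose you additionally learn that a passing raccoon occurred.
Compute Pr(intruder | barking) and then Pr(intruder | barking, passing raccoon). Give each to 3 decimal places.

Under noisy-OR, P(barking | causes) = 1 − (1−0.015)·∏(1−qᵢ) over the active causes.
Sum P(barking|·) weighted by the priors over the 4 (passing raccoon, intruder) configurations:
  P(barking) = 0.015×0.85×0.85 + 0.75178×0.85×0.15 + 0.425745×0.15×0.85 + 0.855288×0.15×0.15
        = 0.010837 + 0.095852 + 0.054282 + 0.019244 = 0.180215
Configurations with intruder contribute 0.115096, so
  P(intruder | barking) = 0.115096 / 0.180215 ≈ 0.639

Now also conditioning on passing raccoon=true:
P(barking | passing raccoon) = 0.425745*0.85 + 0.855288*0.15 = 0.361883 + 0.128293 = 0.490176
Restricting to configurations with intruder present: 0.855288*0.15 = 0.128293.
Hence the posterior is 0.128293/0.490176 ≈ 0.262.
Conditioning on passing raccoon lowers the posterior on intruder: the classic explaining-away effect in a common-effect structure.

Pr(intruder | barking) ≈ 0.639; Pr(intruder | barking, passing raccoon) ≈ 0.262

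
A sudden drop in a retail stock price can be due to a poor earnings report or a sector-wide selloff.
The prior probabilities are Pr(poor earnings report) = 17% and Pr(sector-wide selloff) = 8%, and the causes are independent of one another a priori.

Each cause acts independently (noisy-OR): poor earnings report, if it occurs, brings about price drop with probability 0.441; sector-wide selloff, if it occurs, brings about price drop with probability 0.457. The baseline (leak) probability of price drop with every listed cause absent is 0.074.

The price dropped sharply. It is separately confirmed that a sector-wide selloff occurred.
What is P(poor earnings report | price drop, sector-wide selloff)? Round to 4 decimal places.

P(poor earnings report | price drop, sector-wide selloff) ≈ 0.2285

Under noisy-OR, P(price drop | causes) = 1 − (1−0.074)·∏(1−qᵢ) over the active causes.
For the numerator, keep only poor earnings report=true terms: 0.718925×0.17 = 0.122217
Denominator P(price drop | sector-wide selloff): 0.497182×0.83 + 0.718925×0.17 = 0.534878
Posterior = 0.122217 / 0.534878 ≈ 0.2285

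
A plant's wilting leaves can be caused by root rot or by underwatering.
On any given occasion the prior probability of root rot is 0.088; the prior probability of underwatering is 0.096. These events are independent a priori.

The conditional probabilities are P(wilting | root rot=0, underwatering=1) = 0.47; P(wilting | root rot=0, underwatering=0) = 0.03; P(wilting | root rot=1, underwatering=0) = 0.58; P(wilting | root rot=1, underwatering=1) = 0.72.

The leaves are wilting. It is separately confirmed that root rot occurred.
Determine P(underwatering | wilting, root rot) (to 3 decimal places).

P(underwatering | wilting, root rot) ≈ 0.116

P(wilting | root rot) = 0.58×0.904 + 0.72×0.096 = 0.524320 + 0.069120 = 0.593440
The underwatering-present share is 0.72×0.096 = 0.069120.
So P(underwatering | wilting, root rot) = 0.069120/0.593440 ≈ 0.116.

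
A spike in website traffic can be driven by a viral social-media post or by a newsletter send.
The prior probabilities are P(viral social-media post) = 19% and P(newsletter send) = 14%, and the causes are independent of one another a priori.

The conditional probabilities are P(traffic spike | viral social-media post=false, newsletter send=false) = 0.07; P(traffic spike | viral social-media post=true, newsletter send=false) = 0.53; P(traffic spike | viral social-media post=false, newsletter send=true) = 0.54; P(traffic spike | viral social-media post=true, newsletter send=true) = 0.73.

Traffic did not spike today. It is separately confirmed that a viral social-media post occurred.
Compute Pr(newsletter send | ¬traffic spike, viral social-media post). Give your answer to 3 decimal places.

For the numerator, keep only newsletter send=true terms: 0.27×0.14 = 0.037800
The normalizing constant is 0.47×0.86 + 0.27×0.14 = 0.442000
Posterior = 0.037800 / 0.442000 ≈ 0.086

Pr(newsletter send | ¬traffic spike, viral social-media post) ≈ 0.086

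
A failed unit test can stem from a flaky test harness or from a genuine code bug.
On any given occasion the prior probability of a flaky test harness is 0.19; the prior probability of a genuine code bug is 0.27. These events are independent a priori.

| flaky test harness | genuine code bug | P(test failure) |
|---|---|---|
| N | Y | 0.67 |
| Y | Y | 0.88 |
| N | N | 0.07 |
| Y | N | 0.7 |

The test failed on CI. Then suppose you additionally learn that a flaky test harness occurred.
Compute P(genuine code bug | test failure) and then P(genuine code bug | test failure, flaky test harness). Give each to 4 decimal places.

P(genuine code bug | test failure) ≈ 0.5806; P(genuine code bug | test failure, flaky test harness) ≈ 0.3174

Sum P(test failure|·) weighted by the priors over the 4 (flaky test harness, genuine code bug) configurations:
  P(test failure) = 0.07*0.81*0.73 + 0.67*0.81*0.27 + 0.7*0.19*0.73 + 0.88*0.19*0.27
        = 0.041391 + 0.146529 + 0.097090 + 0.045144 = 0.330154
Configurations with genuine code bug contribute 0.191673, so
  P(genuine code bug | test failure) = 0.191673 / 0.330154 ≈ 0.5806

With the extra evidence:
By total probability over both values of genuine code bug:
  P(test failure | flaky test harness) = 0.7×0.73 + 0.88×0.27
        = 0.511000 + 0.237600 = 0.748600
The terms with genuine code bug present sum to 0.237600, so
  P(genuine code bug | test failure, flaky test harness) = 0.237600 / 0.748600 ≈ 0.3174
This is intercausal reasoning (explaining away): once flaky test harness accounts for the test failure, genuine code bug becomes less likely.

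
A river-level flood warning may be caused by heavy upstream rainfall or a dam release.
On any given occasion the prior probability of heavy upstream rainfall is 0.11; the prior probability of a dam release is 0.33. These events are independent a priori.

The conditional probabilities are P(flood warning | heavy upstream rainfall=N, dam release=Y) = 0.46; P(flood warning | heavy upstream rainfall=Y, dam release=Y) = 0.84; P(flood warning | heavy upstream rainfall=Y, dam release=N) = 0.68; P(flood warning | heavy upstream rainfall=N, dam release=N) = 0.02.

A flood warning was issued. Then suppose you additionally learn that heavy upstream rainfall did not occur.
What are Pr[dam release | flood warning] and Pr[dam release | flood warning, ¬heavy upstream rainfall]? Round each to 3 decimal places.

Weight on dam release=true, given the evidence: 0.135102 + 0.030492 = 0.165594
Denominator P(flood warning): 0.02·0.89·0.67 + 0.46·0.89·0.33 + 0.68·0.11·0.67 + 0.84·0.11·0.33 = 0.227636
Posterior = 0.165594 / 0.227636 ≈ 0.727

Now condition on the additional information:
P(flood warning | ¬heavy upstream rainfall) = 0.02×0.67 + 0.46×0.33 = 0.013400 + 0.151800 = 0.165200
Of this, 0.151800 comes from 0.46×0.33 (the dam release=true cases).
P(dam release | flood warning, ¬heavy upstream rainfall) = 0.151800 / 0.165200 ≈ 0.919

Pr[dam release | flood warning] ≈ 0.727; Pr[dam release | flood warning, ¬heavy upstream rainfall] ≈ 0.919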